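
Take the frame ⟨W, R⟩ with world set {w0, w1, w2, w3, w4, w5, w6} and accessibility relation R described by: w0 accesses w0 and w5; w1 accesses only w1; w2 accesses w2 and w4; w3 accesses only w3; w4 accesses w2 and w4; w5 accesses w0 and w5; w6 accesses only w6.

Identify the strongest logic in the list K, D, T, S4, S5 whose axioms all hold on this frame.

Serial (axiom D): yes — every world has a successor (e.g. w0 R w0).
Reflexive (axiom T): yes — every world is R-related to itself.
Transitive (axiom 4): yes — every two-step R-path is closed by a direct edge.
Euclidean (axiom 5): yes — any two successors of a common world are R-related.
So F validates K, D, T, S4, S5. The strongest is S5.

S5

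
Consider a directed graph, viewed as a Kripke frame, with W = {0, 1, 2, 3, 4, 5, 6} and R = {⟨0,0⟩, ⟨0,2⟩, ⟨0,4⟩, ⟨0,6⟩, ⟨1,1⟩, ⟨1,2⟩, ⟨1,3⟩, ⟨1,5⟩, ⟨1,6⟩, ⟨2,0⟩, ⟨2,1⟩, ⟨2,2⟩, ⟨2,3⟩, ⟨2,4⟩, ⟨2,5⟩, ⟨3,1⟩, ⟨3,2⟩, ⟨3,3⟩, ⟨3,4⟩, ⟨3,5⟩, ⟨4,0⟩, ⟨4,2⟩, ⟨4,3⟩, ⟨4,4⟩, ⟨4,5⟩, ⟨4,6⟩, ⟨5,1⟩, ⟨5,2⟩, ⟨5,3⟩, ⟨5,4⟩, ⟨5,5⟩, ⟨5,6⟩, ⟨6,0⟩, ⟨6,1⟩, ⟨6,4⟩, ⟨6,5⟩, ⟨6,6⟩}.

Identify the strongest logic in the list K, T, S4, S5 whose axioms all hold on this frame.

T

Reflexive (axiom T): yes — every world is R-related to itself.
Transitive (axiom 4): no — 0 R 2 and 2 R 1, but not 0 R 1.
Euclidean (axiom 5): no — 0 R 2 and 0 R 6, but not 2 R 6.
So F validates K, T; S4 would additionally require R to be transitive. The strongest is T.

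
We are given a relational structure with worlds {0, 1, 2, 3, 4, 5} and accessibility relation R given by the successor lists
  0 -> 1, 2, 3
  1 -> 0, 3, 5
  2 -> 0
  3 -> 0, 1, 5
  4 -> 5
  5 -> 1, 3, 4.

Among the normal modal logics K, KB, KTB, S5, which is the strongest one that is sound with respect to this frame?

Symmetric (axiom B): yes — every pair in R has its reverse in R.
Reflexive (axiom T): no — 0 is not related to itself.
Euclidean (axiom 5): no — 0 R 1 and 0 R 2, but not 1 R 2.
So F validates K, KB; KTB would additionally require R to be reflexive. The strongest is KB.

KB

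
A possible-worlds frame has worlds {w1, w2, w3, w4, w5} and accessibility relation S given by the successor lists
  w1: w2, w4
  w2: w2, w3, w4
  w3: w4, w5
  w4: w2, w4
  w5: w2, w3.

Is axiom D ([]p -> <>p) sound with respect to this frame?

Axiom D corresponds to the accessibility relation being serial.
Serial: yes — every world has a successor (e.g. w1 S w2).

Yes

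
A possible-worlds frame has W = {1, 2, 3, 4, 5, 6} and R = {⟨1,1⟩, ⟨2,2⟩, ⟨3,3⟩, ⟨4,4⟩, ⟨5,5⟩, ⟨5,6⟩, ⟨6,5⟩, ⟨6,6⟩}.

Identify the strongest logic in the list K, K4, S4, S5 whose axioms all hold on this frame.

S5

Transitive (axiom 4): yes — every two-step R-path is closed by a direct edge.
Reflexive (axiom T): yes — every world is R-related to itself.
Euclidean (axiom 5): yes — any two successors of a common world are R-related.
So F validates K, K4, S4, S5. The strongest is S5.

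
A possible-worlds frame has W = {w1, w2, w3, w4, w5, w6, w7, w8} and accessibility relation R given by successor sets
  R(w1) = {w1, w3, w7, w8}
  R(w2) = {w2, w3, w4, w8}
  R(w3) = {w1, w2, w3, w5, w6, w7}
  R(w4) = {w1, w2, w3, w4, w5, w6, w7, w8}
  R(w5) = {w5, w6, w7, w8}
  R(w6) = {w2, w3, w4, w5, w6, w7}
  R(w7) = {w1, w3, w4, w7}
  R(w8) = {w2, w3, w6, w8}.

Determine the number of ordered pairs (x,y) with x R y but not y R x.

Enumerating: (w1,w8), (w3,w5), (w4,w1), (w4,w3), (w4,w5), (w4,w8), (w5,w7), (w5,w8), (w6,w2), (w6,w7), (w8,w3), (w8,w6).

12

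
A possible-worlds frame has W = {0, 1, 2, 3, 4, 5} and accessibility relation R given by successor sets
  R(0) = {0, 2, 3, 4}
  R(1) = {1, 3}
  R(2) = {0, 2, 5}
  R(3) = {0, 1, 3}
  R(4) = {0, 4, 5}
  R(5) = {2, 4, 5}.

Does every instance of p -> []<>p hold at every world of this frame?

Yes

Axiom B corresponds to the accessibility relation being symmetric.
Symmetric: yes — every pair in R has its reverse in R.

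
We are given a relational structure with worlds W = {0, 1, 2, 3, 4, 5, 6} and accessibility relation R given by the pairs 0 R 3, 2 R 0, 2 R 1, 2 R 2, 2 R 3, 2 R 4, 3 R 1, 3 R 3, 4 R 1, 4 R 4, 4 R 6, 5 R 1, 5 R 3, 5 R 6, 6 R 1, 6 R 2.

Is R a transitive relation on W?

No

Transitive: no — 0 R 3 and 3 R 1, but not 0 R 1.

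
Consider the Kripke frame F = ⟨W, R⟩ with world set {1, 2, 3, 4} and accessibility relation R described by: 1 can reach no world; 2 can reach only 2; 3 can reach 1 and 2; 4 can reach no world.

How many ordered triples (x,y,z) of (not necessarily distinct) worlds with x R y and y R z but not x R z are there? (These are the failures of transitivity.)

R is transitive; there are no such tuples.

0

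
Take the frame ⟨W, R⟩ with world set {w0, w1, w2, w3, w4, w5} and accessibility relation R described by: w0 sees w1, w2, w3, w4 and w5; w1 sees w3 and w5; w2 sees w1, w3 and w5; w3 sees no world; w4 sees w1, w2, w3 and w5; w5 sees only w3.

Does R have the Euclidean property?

Euclidean: no — w0 R w1 and w0 R w2, but not w1 R w2.

No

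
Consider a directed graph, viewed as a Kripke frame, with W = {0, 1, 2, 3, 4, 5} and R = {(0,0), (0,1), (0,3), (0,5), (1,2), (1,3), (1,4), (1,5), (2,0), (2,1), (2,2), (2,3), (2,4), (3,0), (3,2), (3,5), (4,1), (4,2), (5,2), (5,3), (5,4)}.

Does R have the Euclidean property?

Euclidean: no — 0 R 3 and 0 R 1, but not 3 R 1.

No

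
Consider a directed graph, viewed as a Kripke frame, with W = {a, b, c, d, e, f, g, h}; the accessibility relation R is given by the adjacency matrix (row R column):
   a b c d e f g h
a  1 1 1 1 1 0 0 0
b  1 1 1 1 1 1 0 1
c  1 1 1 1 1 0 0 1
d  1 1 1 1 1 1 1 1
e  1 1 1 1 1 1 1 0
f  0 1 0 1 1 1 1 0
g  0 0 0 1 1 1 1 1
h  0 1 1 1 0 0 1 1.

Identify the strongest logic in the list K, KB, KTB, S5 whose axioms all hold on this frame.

Symmetric (axiom B): yes — every pair in R has its reverse in R.
Reflexive (axiom T): yes — every world is R-related to itself.
Euclidean (axiom 5): no — b R a and b R f, but not a R f.
So F validates K, KB, KTB; S5 would additionally require R to be Euclidean. The strongest is KTB.

KTB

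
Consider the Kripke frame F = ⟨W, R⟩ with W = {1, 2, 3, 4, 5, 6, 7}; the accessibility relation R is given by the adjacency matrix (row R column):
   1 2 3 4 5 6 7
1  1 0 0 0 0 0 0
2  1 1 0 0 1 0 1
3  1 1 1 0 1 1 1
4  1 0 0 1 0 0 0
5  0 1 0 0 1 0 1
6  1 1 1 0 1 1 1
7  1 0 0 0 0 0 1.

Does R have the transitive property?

No

Transitive: no — 5 R 2 and 2 R 1, but not 5 R 1.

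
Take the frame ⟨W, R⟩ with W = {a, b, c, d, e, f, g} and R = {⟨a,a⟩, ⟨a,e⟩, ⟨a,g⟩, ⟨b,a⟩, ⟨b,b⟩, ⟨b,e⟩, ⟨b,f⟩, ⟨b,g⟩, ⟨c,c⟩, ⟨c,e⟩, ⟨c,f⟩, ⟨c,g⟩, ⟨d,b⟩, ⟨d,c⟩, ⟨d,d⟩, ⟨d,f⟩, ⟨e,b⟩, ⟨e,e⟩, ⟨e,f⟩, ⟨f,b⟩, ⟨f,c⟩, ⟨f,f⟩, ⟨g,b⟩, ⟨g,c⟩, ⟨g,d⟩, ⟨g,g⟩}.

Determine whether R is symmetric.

No

Symmetric: no — a R e but not e R a.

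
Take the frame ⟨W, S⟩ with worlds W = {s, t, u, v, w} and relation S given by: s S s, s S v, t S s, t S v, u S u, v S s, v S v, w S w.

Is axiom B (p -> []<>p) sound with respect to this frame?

No

By correspondence theory, B is valid on a frame iff S is symmetric.
Symmetric: no — t S s but not s S t.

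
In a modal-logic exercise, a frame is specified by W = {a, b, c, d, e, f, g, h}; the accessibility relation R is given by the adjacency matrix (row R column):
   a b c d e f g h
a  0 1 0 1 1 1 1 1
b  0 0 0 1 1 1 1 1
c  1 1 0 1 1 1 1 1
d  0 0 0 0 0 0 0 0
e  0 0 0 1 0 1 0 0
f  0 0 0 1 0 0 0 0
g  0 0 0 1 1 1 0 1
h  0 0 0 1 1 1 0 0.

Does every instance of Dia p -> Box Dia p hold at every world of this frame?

Axiom 5 corresponds to the accessibility relation being Euclidean.
Euclidean: no — a R d and a R b, but not d R b.

No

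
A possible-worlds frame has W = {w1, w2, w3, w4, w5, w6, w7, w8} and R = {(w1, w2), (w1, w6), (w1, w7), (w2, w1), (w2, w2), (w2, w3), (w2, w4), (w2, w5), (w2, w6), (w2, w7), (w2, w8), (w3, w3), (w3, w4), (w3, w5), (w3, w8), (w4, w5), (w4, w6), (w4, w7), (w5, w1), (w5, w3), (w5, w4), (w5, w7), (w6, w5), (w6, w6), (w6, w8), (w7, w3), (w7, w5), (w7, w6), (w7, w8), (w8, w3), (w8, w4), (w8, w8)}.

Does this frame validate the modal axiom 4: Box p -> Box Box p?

No

The schema 4 characterises exactly the transitive frames.
Transitive: no — w1 R w2 and w2 R w3, but not w1 R w3.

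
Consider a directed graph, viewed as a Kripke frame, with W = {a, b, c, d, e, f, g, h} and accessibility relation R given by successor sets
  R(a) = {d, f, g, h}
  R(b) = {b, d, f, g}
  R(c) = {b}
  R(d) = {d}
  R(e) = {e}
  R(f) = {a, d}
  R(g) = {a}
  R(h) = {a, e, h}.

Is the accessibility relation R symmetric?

Symmetric: no — a R d but not d R a.

No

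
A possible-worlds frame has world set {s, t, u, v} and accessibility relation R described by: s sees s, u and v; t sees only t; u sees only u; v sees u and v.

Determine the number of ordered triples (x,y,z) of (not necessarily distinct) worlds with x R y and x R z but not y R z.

Enumerating: (s,u,s), (s,u,v), (s,v,s), (v,u,v).

4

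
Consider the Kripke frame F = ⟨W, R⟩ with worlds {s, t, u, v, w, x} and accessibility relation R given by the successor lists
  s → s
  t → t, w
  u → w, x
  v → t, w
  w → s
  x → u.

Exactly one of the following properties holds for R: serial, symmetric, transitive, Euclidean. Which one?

Serial: yes — every world has a successor (e.g. s R s).
Symmetric: no — t R w but not w R t.
Transitive: no — t R w and w R s, but not t R s.
Euclidean: no — u R w and u R x, but not w R x.
Only serial holds.

serial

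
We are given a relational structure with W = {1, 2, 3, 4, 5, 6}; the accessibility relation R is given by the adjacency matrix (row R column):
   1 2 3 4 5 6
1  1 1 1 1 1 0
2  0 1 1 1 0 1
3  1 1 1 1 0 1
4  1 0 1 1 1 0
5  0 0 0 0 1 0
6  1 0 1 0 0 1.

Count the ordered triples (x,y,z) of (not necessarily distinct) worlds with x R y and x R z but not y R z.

Enumerating: (1,2,1), (1,2,5), (1,3,5), (1,4,2), (1,5,1), (1,5,2), (1,5,3), (1,5,4), (2,4,2), (2,4,6), (2,6,2), (2,6,4), … and 11 more.
Total: 23.

23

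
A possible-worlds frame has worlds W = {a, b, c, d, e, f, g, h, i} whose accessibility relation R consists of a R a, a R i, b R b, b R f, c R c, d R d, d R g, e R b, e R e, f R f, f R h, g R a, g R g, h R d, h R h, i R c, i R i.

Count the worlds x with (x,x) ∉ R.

0

R is reflexive; there are no such worlds.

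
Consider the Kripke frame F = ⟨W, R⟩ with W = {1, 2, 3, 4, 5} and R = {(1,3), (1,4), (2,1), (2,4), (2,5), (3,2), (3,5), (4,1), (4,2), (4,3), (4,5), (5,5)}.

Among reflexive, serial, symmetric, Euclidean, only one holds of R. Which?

Reflexive: no — 1 is not related to itself.
Serial: yes — every world has a successor (e.g. 1 R 3).
Symmetric: no — 1 R 3 but not 3 R 1.
Euclidean: no — 1 R 3 and 1 R 4, but not 3 R 4.
Only serial holds.

serial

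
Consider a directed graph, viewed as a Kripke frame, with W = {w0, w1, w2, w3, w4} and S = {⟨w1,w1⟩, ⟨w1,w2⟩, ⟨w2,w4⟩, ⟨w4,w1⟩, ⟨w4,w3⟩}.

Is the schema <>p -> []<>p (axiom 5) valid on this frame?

No

The schema 5 characterises exactly the Euclidean frames.
Euclidean: no — w4 S w1 and w4 S w3, but not w1 S w3.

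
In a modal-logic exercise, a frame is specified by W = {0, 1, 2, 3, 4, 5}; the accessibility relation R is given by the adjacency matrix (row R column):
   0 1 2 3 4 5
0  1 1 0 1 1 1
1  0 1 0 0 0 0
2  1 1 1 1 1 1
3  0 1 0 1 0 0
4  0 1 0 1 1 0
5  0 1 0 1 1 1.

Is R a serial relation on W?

Yes

Serial: yes — every world has a successor (e.g. 0 R 0).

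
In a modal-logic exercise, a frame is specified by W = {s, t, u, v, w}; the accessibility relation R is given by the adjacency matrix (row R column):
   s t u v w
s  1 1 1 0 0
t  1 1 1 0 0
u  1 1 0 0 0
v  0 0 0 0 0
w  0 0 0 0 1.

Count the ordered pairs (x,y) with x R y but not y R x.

R is symmetric; there are no such tuples.

0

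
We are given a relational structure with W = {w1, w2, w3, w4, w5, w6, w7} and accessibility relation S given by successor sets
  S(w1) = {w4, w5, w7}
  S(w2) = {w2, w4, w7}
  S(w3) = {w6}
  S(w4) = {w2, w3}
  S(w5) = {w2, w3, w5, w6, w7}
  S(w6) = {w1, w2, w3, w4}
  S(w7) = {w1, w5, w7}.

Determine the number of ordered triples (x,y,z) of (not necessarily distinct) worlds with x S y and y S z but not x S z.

28

Enumerating: (w1,w4,w2), (w1,w4,w3), (w1,w5,w2), (w1,w5,w3), (w1,w5,w6), (w1,w7,w1), (w2,w4,w3), (w2,w7,w1), (w2,w7,w5), (w3,w6,w1), (w3,w6,w2), (w3,w6,w3), … and 16 more.
Total: 28.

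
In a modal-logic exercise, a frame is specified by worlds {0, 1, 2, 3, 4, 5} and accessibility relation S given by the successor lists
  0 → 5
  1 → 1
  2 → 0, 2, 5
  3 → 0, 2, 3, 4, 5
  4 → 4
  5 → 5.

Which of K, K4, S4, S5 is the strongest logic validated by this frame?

K4

Transitive (axiom 4): yes — every two-step S-path is closed by a direct edge.
Reflexive (axiom T): no — 0 is not related to itself.
Euclidean (axiom 5): no — 2 S 5 and 2 S 0, but not 5 S 0.
So F validates K, K4; S4 would additionally require S to be reflexive. The strongest is K4.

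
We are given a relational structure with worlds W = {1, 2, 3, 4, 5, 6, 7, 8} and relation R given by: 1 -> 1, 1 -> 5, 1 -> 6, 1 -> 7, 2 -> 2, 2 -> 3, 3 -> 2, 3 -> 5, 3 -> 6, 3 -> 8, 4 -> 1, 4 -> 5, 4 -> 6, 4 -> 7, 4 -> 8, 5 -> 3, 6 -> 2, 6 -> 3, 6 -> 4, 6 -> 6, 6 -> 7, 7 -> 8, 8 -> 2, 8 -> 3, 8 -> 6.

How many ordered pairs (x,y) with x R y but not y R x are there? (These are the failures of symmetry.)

12

Enumerating: (1,5), (1,6), (1,7), (4,1), (4,5), (4,7), (4,8), (6,2), (6,7), (7,8), (8,2), (8,6).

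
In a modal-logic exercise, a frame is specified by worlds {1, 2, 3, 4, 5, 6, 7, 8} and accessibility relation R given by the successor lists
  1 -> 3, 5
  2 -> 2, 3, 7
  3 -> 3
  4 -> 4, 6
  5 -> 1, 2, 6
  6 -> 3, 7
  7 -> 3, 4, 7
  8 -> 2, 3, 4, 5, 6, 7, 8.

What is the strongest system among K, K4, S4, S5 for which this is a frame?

K

Transitive (axiom 4): no — 1 R 5 and 5 R 2, but not 1 R 2.
Reflexive (axiom T): no — 1 is not related to itself.
Euclidean (axiom 5): no — 1 R 3 and 1 R 5, but not 3 R 5.
So F validates K; K4 would additionally require R to be transitive. The strongest is K.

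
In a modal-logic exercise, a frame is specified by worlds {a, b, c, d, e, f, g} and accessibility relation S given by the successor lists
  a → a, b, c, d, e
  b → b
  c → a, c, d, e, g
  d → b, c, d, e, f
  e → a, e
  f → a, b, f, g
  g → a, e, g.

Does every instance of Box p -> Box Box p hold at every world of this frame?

No

The schema 4 characterises exactly the transitive frames.
Transitive: no — a S c and c S g, but not a S g.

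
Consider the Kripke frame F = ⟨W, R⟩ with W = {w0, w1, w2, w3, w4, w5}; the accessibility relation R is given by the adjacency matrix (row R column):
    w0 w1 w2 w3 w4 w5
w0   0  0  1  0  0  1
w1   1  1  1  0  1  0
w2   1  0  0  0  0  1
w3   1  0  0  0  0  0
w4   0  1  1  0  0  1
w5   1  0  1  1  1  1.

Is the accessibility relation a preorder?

Reflexive: no — w0 is not related to itself.
Transitive: no — w0 R w5 and w5 R w3, but not w0 R w3.
So R is not a preorder.

No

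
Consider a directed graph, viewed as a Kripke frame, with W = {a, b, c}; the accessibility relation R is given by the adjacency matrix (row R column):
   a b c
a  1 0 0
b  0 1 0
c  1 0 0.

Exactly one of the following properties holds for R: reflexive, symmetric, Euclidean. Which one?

Reflexive: no — c is not related to itself.
Symmetric: no — c R a but not a R c.
Euclidean: yes — any two successors of a common world are R-related.
Only Euclidean holds.

Euclidean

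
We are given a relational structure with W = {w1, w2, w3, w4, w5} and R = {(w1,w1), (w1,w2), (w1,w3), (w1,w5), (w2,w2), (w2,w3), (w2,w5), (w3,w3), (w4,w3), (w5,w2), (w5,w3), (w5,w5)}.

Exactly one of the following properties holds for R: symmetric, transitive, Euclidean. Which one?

transitive

Symmetric: no — w1 R w2 but not w2 R w1.
Transitive: yes — every two-step R-path is closed by a direct edge.
Euclidean: no — w1 R w3 and w1 R w2, but not w3 R w2.
Only transitive holds.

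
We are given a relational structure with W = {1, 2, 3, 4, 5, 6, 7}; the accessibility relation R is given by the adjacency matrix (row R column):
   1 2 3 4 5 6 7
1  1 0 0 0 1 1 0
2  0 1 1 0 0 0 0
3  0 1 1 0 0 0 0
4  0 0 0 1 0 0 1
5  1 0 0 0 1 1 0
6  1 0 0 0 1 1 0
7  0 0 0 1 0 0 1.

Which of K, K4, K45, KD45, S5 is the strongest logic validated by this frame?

Transitive (axiom 4): yes — every two-step R-path is closed by a direct edge.
Euclidean (axiom 5): yes — any two successors of a common world are R-related.
Serial (axiom D): yes — every world has a successor (e.g. 1 R 1).
Reflexive (axiom T): yes — every world is R-related to itself.
So F validates K, K4, K45, KD45, S5. The strongest is S5.

S5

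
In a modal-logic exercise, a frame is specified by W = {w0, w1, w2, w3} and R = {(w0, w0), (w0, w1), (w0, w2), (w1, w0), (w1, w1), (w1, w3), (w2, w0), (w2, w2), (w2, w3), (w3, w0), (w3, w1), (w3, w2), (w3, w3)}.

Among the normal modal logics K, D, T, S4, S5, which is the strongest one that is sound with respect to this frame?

Serial (axiom D): yes — every world has a successor (e.g. w0 R w0).
Reflexive (axiom T): yes — every world is R-related to itself.
Transitive (axiom 4): no — w0 R w1 and w1 R w3, but not w0 R w3.
Euclidean (axiom 5): no — w0 R w1 and w0 R w2, but not w1 R w2.
So F validates K, D, T; S4 would additionally require R to be transitive. The strongest is T.

T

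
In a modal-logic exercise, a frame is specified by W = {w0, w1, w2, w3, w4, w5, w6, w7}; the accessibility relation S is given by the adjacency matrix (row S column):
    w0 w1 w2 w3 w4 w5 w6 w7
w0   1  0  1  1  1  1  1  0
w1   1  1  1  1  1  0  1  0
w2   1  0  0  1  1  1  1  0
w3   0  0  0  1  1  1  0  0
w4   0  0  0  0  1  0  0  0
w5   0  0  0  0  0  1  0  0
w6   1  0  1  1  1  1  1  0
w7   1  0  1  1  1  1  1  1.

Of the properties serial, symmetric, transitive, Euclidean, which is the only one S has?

serial

Serial: yes — every world has a successor (e.g. w0 S w0).
Symmetric: no — w0 S w3 but not w3 S w0.
Transitive: no — w1 S w0 and w0 S w5, but not w1 S w5.
Euclidean: no — w0 S w3 and w0 S w2, but not w3 S w2.
Only serial holds.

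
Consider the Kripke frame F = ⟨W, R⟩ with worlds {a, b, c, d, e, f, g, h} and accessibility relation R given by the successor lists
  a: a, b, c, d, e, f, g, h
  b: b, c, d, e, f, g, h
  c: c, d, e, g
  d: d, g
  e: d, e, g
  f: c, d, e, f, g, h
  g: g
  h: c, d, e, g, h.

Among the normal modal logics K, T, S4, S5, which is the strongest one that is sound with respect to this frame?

S4

Reflexive (axiom T): yes — every world is R-related to itself.
Transitive (axiom 4): yes — every two-step R-path is closed by a direct edge.
Euclidean (axiom 5): no — a R c and a R b, but not c R b.
So F validates K, T, S4; S5 would additionally require R to be Euclidean. The strongest is S4.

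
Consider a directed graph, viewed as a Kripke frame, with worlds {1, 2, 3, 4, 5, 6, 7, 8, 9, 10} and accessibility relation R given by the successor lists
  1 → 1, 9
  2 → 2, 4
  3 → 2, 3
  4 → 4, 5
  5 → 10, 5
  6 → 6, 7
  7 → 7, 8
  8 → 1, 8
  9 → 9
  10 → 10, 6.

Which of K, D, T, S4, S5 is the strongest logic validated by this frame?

Serial (axiom D): yes — every world has a successor (e.g. 1 R 1).
Reflexive (axiom T): yes — every world is R-related to itself.
Transitive (axiom 4): no — 10 R 6 and 6 R 7, but not 10 R 7.
Euclidean (axiom 5): no — 1 R 9 and 1 R 1, but not 9 R 1.
So F validates K, D, T; S4 would additionally require R to be transitive. The strongest is T.

T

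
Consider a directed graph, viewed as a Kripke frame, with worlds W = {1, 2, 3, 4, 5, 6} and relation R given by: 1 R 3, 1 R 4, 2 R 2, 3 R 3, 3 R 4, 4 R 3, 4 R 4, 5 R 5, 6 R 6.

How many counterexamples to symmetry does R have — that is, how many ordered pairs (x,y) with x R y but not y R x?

2

Enumerating: (1,3), (1,4).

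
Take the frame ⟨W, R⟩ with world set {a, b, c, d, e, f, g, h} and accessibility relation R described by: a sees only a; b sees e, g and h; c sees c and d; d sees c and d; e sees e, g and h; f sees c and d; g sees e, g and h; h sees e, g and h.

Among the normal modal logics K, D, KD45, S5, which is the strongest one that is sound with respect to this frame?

Serial (axiom D): yes — every world has a successor (e.g. a R a).
Euclidean (axiom 5): yes — any two successors of a common world are R-related.
Transitive (axiom 4): yes — every two-step R-path is closed by a direct edge.
Reflexive (axiom T): no — b is not related to itself.
So F validates K, D, KD45; S5 would additionally require R to be reflexive. The strongest is KD45.

KD45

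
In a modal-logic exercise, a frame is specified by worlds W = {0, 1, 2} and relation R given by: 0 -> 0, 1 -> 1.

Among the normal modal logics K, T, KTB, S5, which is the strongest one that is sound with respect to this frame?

Reflexive (axiom T): no — 2 is not related to itself.
Symmetric (axiom B): yes — every pair in R has its reverse in R.
Euclidean (axiom 5): yes — any two successors of a common world are R-related.
So F validates K; T would additionally require R to be reflexive. The strongest is K.

K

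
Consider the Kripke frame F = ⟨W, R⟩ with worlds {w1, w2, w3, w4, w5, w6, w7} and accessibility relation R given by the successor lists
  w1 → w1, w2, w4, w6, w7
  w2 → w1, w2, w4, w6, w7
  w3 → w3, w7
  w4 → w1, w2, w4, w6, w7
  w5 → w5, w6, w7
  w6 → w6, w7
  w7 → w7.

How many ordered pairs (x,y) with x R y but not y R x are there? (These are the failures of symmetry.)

Enumerating: (w1,w6), (w1,w7), (w2,w6), (w2,w7), (w3,w7), (w4,w6), (w4,w7), (w5,w6), (w5,w7), (w6,w7).

10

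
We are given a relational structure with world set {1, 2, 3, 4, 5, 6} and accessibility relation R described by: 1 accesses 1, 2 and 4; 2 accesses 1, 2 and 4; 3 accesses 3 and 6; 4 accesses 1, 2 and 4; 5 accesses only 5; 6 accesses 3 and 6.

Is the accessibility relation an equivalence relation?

Reflexive: yes — every world is R-related to itself.
Symmetric: yes — every pair in R has its reverse in R.
Transitive: yes — every two-step R-path is closed by a direct edge.
So R is an equivalence relation.

Yes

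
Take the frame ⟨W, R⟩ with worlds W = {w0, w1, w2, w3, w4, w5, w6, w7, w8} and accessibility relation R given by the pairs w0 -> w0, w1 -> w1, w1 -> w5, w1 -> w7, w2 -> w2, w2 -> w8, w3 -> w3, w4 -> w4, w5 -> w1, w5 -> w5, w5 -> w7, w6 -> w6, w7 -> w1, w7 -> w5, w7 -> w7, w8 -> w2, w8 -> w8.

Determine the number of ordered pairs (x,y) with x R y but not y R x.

R is symmetric; there are no such tuples.

0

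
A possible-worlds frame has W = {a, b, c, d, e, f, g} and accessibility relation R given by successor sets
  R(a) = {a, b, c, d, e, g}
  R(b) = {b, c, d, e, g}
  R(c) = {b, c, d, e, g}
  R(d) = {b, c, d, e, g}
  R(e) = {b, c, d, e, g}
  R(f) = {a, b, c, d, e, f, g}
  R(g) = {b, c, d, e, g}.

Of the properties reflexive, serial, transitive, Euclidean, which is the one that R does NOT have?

Reflexive: yes — every world is R-related to itself.
Serial: yes — every world has a successor (e.g. a R a).
Transitive: yes — every two-step R-path is closed by a direct edge.
Euclidean: no — f R b and f R a, but not b R a.
Only Euclidean fails.

Euclidean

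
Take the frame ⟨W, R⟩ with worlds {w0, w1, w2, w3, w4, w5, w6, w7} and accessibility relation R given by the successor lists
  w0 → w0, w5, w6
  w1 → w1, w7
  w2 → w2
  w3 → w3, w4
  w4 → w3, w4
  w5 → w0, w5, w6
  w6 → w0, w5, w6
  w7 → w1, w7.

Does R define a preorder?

Yes

Reflexive: yes — every world is R-related to itself.
Transitive: yes — every two-step R-path is closed by a direct edge.
So R is a preorder.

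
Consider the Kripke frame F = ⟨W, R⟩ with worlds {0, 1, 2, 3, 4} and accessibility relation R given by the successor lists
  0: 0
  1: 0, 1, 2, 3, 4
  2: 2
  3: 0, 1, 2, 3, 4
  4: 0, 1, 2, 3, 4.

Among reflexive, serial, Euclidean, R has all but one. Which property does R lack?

Reflexive: yes — every world is R-related to itself.
Serial: yes — every world has a successor (e.g. 0 R 0).
Euclidean: no — 1 R 0 and 1 R 2, but not 0 R 2.
Only Euclidean fails.

Euclidean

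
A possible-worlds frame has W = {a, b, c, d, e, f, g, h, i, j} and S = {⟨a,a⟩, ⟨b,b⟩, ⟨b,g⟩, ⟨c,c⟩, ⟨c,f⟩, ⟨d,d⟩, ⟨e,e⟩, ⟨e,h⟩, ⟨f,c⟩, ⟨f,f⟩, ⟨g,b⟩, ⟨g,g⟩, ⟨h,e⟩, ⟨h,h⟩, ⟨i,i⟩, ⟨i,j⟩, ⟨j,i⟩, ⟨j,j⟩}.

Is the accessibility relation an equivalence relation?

Yes

Reflexive: yes — every world is S-related to itself.
Symmetric: yes — every pair in S has its reverse in S.
Transitive: yes — every two-step S-path is closed by a direct edge.
So S is an equivalence relation.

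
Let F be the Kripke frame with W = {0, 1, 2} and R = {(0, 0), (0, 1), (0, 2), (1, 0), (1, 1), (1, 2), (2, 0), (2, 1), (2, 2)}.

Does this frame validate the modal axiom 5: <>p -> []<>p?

Yes

Axiom 5 corresponds to the accessibility relation being Euclidean.
Euclidean: yes — any two successors of a common world are R-related.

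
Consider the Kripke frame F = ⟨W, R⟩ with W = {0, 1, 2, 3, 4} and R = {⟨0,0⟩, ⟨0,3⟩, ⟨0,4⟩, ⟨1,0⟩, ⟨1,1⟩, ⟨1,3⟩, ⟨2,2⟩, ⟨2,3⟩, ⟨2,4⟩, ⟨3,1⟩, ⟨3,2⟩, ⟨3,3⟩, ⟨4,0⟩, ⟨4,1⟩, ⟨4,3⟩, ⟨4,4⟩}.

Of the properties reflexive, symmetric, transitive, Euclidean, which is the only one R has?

Reflexive: yes — every world is R-related to itself.
Symmetric: no — 0 R 3 but not 3 R 0.
Transitive: no — 0 R 3 and 3 R 1, but not 0 R 1.
Euclidean: no — 0 R 3 and 0 R 4, but not 3 R 4.
Only reflexive holds.

reflexive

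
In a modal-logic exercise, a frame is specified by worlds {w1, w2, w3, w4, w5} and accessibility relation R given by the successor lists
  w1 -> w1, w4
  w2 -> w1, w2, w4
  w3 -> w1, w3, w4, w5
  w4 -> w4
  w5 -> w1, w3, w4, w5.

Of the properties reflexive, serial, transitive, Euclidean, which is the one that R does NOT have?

Euclidean

Reflexive: yes — every world is R-related to itself.
Serial: yes — every world has a successor (e.g. w1 R w1).
Transitive: yes — every two-step R-path is closed by a direct edge.
Euclidean: no — w2 R w4 and w2 R w1, but not w4 R w1.
Only Euclidean fails.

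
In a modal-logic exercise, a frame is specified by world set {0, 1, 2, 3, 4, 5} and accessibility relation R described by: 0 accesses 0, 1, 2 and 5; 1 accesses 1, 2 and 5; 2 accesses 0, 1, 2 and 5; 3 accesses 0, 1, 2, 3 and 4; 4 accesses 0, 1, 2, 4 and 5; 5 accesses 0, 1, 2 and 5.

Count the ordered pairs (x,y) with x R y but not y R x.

Enumerating: (0,1), (3,0), (3,1), (3,2), (3,4), (4,0), (4,1), (4,2), (4,5).

9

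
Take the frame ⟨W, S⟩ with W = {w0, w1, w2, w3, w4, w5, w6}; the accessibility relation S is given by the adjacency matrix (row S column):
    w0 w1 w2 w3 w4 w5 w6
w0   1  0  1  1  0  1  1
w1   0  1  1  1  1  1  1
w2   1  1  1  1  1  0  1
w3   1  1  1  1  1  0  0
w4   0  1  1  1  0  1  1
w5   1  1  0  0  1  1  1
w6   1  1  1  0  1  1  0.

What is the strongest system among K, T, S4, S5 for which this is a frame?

K

Reflexive (axiom T): no — w4 is not related to itself.
Transitive (axiom 4): no — w0 S w2 and w2 S w1, but not w0 S w1.
Euclidean (axiom 5): no — w0 S w2 and w0 S w5, but not w2 S w5.
So F validates K; T would additionally require S to be reflexive. The strongest is K.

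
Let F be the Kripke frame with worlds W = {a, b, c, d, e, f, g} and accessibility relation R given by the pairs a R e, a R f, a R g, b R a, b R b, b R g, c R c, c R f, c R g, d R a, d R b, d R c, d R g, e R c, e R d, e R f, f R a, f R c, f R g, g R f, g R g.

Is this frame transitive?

No

Transitive: no — a R e and e R c, but not a R c.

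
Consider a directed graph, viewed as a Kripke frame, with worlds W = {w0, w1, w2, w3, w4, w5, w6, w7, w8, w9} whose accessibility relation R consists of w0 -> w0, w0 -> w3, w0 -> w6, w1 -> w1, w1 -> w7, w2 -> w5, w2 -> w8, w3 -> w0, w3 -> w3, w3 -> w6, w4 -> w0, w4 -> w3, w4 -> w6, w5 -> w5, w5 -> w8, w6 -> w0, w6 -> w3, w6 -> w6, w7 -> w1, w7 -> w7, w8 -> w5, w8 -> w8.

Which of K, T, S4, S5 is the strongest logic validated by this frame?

Reflexive (axiom T): no — w2 is not related to itself.
Transitive (axiom 4): yes — every two-step R-path is closed by a direct edge.
Euclidean (axiom 5): yes — any two successors of a common world are R-related.
So F validates K; T would additionally require R to be reflexive. The strongest is K.

K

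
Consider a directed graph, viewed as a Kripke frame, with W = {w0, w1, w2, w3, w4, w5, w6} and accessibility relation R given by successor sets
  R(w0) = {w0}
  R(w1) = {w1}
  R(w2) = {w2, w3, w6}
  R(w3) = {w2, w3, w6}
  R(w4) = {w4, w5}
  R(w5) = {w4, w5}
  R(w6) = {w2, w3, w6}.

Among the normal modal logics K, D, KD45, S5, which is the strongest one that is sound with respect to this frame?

S5

Serial (axiom D): yes — every world has a successor (e.g. w0 R w0).
Euclidean (axiom 5): yes — any two successors of a common world are R-related.
Transitive (axiom 4): yes — every two-step R-path is closed by a direct edge.
Reflexive (axiom T): yes — every world is R-related to itself.
So F validates K, D, KD45, S5. The strongest is S5.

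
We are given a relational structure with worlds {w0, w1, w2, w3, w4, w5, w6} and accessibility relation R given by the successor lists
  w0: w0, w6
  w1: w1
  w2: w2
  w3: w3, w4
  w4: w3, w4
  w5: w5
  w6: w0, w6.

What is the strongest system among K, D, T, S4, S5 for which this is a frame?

S5

Serial (axiom D): yes — every world has a successor (e.g. w0 R w0).
Reflexive (axiom T): yes — every world is R-related to itself.
Transitive (axiom 4): yes — every two-step R-path is closed by a direct edge.
Euclidean (axiom 5): yes — any two successors of a common world are R-related.
So F validates K, D, T, S4, S5. The strongest is S5.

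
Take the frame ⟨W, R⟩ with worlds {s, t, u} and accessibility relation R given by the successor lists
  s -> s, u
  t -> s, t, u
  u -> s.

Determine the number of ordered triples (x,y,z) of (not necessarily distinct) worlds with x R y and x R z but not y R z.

Enumerating: (s,u,u), (t,s,t), (t,u,t), (t,u,u).

4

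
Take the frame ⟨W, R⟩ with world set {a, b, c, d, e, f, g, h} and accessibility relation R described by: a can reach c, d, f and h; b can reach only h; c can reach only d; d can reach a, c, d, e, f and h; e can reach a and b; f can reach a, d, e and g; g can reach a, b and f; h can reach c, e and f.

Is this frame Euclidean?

Euclidean: no — a R c and a R f, but not c R f.

No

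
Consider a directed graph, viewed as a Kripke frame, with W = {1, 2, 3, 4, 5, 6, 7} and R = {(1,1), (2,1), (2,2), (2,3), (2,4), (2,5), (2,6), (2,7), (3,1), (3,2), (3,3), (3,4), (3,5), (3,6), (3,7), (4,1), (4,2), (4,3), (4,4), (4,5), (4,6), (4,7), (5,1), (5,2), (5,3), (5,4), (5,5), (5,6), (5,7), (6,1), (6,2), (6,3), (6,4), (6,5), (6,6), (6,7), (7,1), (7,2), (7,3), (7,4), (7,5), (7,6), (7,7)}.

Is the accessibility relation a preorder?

Yes

Reflexive: yes — every world is R-related to itself.
Transitive: yes — every two-step R-path is closed by a direct edge.
So R is a preorder.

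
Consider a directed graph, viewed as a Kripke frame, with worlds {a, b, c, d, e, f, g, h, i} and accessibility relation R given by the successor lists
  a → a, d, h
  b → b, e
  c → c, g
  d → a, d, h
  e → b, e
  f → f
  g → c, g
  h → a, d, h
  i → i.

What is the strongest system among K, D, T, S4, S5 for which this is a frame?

S5

Serial (axiom D): yes — every world has a successor (e.g. a R a).
Reflexive (axiom T): yes — every world is R-related to itself.
Transitive (axiom 4): yes — every two-step R-path is closed by a direct edge.
Euclidean (axiom 5): yes — any two successors of a common world are R-related.
So F validates K, D, T, S4, S5. The strongest is S5.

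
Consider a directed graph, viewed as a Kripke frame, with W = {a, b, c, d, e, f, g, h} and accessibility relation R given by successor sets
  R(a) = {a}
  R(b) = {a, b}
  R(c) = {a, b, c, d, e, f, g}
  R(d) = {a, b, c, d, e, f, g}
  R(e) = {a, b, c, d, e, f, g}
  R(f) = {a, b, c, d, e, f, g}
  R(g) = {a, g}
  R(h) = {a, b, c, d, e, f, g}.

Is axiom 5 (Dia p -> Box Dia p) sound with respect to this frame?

No

By correspondence theory, 5 is valid on a frame iff R is Euclidean.
Euclidean: no — c R a and c R b, but not a R b.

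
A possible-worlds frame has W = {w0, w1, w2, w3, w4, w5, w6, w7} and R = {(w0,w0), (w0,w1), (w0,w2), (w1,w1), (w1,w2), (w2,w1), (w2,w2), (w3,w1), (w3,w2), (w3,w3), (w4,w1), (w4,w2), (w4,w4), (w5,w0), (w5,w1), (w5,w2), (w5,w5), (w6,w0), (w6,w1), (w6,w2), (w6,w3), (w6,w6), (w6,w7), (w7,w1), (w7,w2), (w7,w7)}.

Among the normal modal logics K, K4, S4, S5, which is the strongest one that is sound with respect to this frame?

Transitive (axiom 4): yes — every two-step R-path is closed by a direct edge.
Reflexive (axiom T): yes — every world is R-related to itself.
Euclidean (axiom 5): no — w5 R w1 and w5 R w0, but not w1 R w0.
So F validates K, K4, S4; S5 would additionally require R to be Euclidean. The strongest is S4.

S4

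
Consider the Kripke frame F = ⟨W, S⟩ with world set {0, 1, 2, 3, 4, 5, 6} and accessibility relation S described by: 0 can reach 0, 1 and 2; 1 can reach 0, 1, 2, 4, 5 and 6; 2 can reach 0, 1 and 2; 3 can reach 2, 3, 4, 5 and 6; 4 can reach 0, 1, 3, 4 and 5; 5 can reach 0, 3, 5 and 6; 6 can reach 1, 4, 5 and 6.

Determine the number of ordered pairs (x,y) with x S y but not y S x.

Enumerating: (1,5), (3,2), (3,6), (4,0), (4,5), (5,0), (6,4).

7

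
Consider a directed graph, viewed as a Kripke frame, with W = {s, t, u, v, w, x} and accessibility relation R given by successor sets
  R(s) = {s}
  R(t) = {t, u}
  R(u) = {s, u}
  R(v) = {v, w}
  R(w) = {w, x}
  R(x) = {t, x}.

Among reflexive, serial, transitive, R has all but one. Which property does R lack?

Reflexive: yes — every world is R-related to itself.
Serial: yes — every world has a successor (e.g. s R s).
Transitive: no — t R u and u R s, but not t R s.
Only transitive fails.

transitive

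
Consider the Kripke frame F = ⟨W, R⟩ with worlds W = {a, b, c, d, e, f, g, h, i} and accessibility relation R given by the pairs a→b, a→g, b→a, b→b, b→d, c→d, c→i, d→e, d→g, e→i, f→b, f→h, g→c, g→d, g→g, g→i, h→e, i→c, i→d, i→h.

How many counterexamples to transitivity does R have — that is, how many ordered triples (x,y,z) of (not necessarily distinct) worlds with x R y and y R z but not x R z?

29

Enumerating: (a,b,a), (a,b,d), (a,g,c), (a,g,d), (a,g,i), (b,a,g), (b,d,e), (b,d,g), (c,d,e), (c,d,g), (c,i,c), (c,i,h), … and 17 more.
Total: 29.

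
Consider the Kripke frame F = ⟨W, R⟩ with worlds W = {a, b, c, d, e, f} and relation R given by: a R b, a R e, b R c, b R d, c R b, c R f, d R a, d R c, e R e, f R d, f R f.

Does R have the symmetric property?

No

Symmetric: no — a R b but not b R a.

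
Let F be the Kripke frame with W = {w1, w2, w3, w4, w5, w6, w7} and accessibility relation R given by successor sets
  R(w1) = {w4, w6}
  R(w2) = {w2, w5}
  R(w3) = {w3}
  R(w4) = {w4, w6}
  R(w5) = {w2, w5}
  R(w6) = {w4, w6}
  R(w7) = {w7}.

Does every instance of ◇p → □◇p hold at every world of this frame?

By correspondence theory, 5 is valid on a frame iff R is Euclidean.
Euclidean: yes — any two successors of a common world are R-related.

Yes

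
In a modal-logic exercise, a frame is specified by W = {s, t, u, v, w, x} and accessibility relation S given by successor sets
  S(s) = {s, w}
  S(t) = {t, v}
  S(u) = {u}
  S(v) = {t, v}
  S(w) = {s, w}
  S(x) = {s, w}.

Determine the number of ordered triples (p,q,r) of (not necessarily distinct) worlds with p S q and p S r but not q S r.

S is Euclidean; there are no such tuples.

0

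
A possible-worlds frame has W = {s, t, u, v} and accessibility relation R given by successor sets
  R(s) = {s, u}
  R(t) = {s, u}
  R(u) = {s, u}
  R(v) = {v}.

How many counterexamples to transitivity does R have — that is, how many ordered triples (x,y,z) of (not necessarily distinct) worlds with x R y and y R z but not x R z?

R is transitive; there are no such tuples.

0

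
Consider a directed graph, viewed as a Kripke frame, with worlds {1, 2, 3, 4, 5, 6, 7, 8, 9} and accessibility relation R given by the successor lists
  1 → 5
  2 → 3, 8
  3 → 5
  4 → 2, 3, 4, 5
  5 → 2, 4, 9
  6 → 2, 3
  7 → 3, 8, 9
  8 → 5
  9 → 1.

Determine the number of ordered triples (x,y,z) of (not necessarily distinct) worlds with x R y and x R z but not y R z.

35

Enumerating: (1,5,5), (2,3,3), (2,3,8), (2,8,3), (2,8,8), (3,5,5), (4,2,2), (4,2,4), (4,2,5), (4,3,2), (4,3,3), (4,3,4), … and 23 more.
Total: 35.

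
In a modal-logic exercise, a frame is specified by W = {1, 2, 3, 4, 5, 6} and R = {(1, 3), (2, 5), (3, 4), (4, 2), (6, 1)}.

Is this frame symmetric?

No

Symmetric: no — 1 R 3 but not 3 R 1.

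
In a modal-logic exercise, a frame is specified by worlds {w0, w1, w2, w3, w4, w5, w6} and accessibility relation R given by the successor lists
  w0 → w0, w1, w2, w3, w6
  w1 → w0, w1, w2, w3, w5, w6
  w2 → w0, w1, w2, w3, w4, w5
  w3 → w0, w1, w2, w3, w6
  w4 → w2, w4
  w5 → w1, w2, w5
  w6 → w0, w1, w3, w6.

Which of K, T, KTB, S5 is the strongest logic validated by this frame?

KTB

Reflexive (axiom T): yes — every world is R-related to itself.
Symmetric (axiom B): yes — every pair in R has its reverse in R.
Euclidean (axiom 5): no — w0 R w2 and w0 R w6, but not w2 R w6.
So F validates K, T, KTB; S5 would additionally require R to be Euclidean. The strongest is KTB.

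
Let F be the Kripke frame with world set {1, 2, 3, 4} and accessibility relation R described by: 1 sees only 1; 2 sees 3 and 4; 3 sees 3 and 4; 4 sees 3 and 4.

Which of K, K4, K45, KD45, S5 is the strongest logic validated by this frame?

KD45

Transitive (axiom 4): yes — every two-step R-path is closed by a direct edge.
Euclidean (axiom 5): yes — any two successors of a common world are R-related.
Serial (axiom D): yes — every world has a successor (e.g. 1 R 1).
Reflexive (axiom T): no — 2 is not related to itself.
So F validates K, K4, K45, KD45; S5 would additionally require R to be reflexive. The strongest is KD45.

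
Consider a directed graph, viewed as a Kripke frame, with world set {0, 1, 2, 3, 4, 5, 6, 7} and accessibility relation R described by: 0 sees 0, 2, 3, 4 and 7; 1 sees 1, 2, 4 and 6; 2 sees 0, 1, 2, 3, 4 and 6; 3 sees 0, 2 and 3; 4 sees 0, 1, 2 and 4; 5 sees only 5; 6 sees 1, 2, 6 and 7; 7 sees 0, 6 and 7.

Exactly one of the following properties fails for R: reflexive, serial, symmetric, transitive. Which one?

Reflexive: yes — every world is R-related to itself.
Serial: yes — every world has a successor (e.g. 0 R 0).
Symmetric: yes — every pair in R has its reverse in R.
Transitive: no — 0 R 2 and 2 R 1, but not 0 R 1.
Only transitive fails.

transitive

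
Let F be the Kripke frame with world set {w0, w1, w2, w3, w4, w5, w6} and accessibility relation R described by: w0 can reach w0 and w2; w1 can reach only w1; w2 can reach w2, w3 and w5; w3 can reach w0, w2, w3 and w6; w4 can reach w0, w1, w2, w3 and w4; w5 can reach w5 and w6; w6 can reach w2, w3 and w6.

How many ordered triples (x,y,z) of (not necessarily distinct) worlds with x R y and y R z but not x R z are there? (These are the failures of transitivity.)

Enumerating: (w0,w2,w3), (w0,w2,w5), (w2,w3,w0), (w2,w3,w6), (w2,w5,w6), (w3,w2,w5), (w4,w2,w5), (w4,w3,w6), (w5,w6,w2), (w5,w6,w3), (w6,w2,w5), (w6,w3,w0).

12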